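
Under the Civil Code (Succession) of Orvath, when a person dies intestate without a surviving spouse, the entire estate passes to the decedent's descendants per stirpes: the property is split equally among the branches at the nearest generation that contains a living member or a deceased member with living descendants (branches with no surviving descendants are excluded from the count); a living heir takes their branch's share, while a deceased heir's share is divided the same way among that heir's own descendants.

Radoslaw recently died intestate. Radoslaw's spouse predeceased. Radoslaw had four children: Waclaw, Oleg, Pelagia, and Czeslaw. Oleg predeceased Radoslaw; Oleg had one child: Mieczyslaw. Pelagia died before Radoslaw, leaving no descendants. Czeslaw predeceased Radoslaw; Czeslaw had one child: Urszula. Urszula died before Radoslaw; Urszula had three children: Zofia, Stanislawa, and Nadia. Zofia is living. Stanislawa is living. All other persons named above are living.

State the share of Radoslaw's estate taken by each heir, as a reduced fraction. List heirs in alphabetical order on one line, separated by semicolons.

Mieczyslaw 1/3; Nadia 1/9; Stanislawa 1/9; Waclaw 1/3; Zofia 1/9

There is no surviving spouse, so the entire estate passes to Radoslaw's descendants per stirpes.
Pelagia left no surviving issue, so that branch lapses and is disregarded.
The estate is divided into 3 equal shares of 1/3 among Waclaw, Oleg, Czeslaw.
Waclaw is living and takes 1/3.
Oleg predeceased; the 1/3 allotted to Oleg's branch passes to Oleg's issue by representation.
Mieczyslaw is the sole taker at this level and receives the full 1/3.
Czeslaw predeceased; the 1/3 allotted to Czeslaw's branch passes to Czeslaw's issue by representation.
Urszula's line is the sole branch at this level, so the full 1/3 passes to Urszula's issue by representation.
The 1/3 is divided into 3 equal shares of 1/9 among Zofia, Stanislawa, Nadia.
Zofia is living and takes 1/9.
Stanislawa is living and takes 1/9.
Nadia is living and takes 1/9.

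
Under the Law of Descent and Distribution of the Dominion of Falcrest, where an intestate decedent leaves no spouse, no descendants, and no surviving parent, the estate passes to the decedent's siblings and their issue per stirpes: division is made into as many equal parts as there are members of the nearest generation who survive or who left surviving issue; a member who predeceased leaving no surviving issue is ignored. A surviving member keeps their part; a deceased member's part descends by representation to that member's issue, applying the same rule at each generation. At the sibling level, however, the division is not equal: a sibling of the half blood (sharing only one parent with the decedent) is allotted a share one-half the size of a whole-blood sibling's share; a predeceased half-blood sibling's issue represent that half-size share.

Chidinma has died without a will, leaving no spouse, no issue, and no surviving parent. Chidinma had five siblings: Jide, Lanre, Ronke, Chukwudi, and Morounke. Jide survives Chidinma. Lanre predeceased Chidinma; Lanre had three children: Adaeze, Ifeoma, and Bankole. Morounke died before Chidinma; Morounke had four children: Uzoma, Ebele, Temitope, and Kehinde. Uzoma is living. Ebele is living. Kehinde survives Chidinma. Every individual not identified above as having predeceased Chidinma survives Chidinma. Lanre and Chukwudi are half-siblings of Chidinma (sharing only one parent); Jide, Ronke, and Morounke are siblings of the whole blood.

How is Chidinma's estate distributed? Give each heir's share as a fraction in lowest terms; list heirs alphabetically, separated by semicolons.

Adaeze 1/24; Bankole 1/24; Chukwudi 1/8; Ebele 1/16; Ifeoma 1/24; Jide 1/4; Kehinde 1/16; Ronke 1/4; Temitope 1/16; Uzoma 1/16

No spouse, descendants, or parent survives, so the estate passes to Chidinma's siblings per stirpes.
Half-blood siblings count for one-half the weight of whole-blood siblings at the initial division.
Dividing 1 in proportion to weights (total weight 4): Jide (weight 1) → 1/4; Lanre (weight 1/2) → 1/8; Ronke (weight 1) → 1/4; Chukwudi (weight 1/2) → 1/8; Morounke (weight 1) → 1/4.
Jide is living and takes 1/4.
Lanre predeceased; the 1/8 allotted to Lanre's branch passes to Lanre's issue by representation.
The 1/8 is divided into 3 equal shares of 1/24 among Adaeze, Ifeoma, Bankole.
Adaeze is living and takes 1/24.
Ifeoma is living and takes 1/24.
Bankole is living and takes 1/24.
Ronke is living and takes 1/4.
Chukwudi is living and takes 1/8.
Morounke predeceased; the 1/4 allotted to Morounke's branch passes to Morounke's issue by representation.
The 1/4 is divided into 4 equal shares of 1/16 among Uzoma, Ebele, Temitope, Kehinde.
Uzoma is living and takes 1/16.
Ebele is living and takes 1/16.
Temitope is living and takes 1/16.
Kehinde is living and takes 1/16.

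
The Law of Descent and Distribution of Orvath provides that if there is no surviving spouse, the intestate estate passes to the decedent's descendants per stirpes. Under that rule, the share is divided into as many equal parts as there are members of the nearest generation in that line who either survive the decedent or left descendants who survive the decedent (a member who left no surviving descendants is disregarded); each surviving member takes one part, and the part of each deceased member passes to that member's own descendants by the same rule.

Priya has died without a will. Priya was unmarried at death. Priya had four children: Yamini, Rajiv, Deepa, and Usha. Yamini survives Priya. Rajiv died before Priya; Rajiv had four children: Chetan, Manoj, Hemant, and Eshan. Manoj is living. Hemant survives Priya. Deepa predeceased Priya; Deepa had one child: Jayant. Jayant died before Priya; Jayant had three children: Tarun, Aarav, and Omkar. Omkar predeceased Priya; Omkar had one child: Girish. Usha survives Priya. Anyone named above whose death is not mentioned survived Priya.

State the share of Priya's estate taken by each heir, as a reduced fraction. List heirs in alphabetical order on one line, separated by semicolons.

Aarav 1/12; Chetan 1/16; Eshan 1/16; Girish 1/12; Hemant 1/16; Manoj 1/16; Tarun 1/12; Usha 1/4; Yamini 1/4

There is no surviving spouse, so the entire estate passes to Priya's descendants per stirpes.
The estate is divided into 4 equal shares of 1/4 among Yamini, Rajiv, Deepa, Usha.
Yamini is living and takes 1/4.
Rajiv predeceased; the 1/4 allotted to Rajiv's branch passes to Rajiv's issue by representation.
The 1/4 is divided into 4 equal shares of 1/16 among Chetan, Manoj, Hemant, Eshan.
Chetan is living and takes 1/16.
Manoj is living and takes 1/16.
Hemant is living and takes 1/16.
Eshan is living and takes 1/16.
Deepa predeceased; the 1/4 allotted to Deepa's branch passes to Deepa's issue by representation.
Jayant's line is the sole branch at this level, so the full 1/4 passes to Jayant's issue by representation.
The 1/4 is divided into 3 equal shares of 1/12 among Tarun, Aarav, Omkar.
Tarun is living and takes 1/12.
Aarav is living and takes 1/12.
Omkar predeceased; the 1/12 allotted to Omkar's branch passes to Omkar's issue by representation.
Girish is the sole taker at this level and receives the full 1/12.
Usha is living and takes 1/4.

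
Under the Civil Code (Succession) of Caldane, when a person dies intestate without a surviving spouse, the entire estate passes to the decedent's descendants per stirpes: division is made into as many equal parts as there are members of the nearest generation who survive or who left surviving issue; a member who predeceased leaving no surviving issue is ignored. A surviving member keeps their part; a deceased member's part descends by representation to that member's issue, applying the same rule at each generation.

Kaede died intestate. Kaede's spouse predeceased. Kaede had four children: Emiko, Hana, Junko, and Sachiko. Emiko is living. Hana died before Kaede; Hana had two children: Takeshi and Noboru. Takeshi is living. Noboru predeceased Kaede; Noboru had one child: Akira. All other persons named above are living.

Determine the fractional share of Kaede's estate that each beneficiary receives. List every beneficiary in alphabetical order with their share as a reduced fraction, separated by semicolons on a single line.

There is no surviving spouse, so the entire estate passes to Kaede's descendants per stirpes.
The estate is divided into 4 equal shares of 1/4 among Emiko, Hana, Junko, Sachiko.
Emiko is living and takes 1/4.
Hana predeceased; the 1/4 allotted to Hana's branch passes to Hana's issue by representation.
The 1/4 is divided into 2 equal shares of 1/8 among Takeshi, Noboru.
Takeshi is living and takes 1/8.
Noboru predeceased; the 1/8 allotted to Noboru's branch passes to Noboru's issue by representation.
Akira is the sole taker at this level and receives the full 1/8.
Junko is living and takes 1/4.
Sachiko is living and takes 1/4.

Akira 1/8; Emiko 1/4; Junko 1/4; Sachiko 1/4; Takeshi 1/8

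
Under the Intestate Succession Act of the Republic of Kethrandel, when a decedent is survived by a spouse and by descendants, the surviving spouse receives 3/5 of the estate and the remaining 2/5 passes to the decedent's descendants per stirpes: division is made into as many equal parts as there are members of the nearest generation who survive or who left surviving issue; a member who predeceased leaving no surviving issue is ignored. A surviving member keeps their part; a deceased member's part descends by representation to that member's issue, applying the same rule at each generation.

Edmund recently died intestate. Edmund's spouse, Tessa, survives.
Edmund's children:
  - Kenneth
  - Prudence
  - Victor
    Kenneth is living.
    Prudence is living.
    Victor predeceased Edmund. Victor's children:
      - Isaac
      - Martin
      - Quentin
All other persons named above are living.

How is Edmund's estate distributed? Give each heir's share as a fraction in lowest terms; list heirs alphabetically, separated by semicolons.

Tessa, as surviving spouse, takes 3/5.
The remaining 2/5 passes to Edmund's descendants per stirpes.
The 2/5 is divided into 3 equal shares of 2/15 among Kenneth, Prudence, Victor.
Kenneth is living and takes 2/15.
Prudence is living and takes 2/15.
Victor predeceased; the 2/15 allotted to Victor's branch passes to Victor's issue by representation.
The 2/15 is divided into 3 equal shares of 2/45 among Isaac, Martin, Quentin.
Isaac is living and takes 2/45.
Martin is living and takes 2/45.
Quentin is living and takes 2/45.

Isaac 2/45; Kenneth 2/15; Martin 2/45; Prudence 2/15; Quentin 2/45; Tessa 3/5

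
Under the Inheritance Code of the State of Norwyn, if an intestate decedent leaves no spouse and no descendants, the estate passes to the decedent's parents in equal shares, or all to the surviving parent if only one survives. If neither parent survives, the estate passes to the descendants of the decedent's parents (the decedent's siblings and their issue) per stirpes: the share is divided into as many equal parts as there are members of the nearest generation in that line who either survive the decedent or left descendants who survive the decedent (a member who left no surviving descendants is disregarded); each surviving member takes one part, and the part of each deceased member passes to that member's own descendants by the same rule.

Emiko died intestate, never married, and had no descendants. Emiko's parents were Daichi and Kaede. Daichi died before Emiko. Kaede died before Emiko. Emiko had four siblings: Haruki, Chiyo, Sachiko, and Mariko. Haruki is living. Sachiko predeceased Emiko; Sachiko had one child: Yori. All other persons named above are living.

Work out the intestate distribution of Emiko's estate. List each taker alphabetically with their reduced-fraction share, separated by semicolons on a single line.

Chiyo 1/4; Haruki 1/4; Mariko 1/4; Yori 1/4

Neither parent survives and there are no descendants, so the estate passes to Emiko's siblings and their issue per stirpes.
The estate is divided into 4 equal shares of 1/4 among Haruki, Chiyo, Sachiko, Mariko.
Haruki is living and takes 1/4.
Chiyo is living and takes 1/4.
Sachiko predeceased; the 1/4 allotted to Sachiko's branch passes to Sachiko's issue by representation.
Yori is the sole taker at this level and receives the full 1/4.
Mariko is living and takes 1/4.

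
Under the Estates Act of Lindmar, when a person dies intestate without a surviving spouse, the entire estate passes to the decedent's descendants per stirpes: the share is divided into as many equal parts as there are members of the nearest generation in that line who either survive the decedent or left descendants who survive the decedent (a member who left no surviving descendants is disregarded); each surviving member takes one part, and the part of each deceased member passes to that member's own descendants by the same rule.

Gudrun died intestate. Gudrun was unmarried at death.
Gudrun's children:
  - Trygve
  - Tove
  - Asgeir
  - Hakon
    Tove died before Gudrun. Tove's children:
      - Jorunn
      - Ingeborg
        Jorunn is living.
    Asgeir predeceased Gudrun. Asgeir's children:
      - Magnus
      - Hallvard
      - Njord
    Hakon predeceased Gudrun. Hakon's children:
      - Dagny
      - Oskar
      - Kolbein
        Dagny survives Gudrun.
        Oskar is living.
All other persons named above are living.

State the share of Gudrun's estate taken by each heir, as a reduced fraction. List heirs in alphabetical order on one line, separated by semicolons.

Dagny 1/12; Hallvard 1/12; Ingeborg 1/8; Jorunn 1/8; Kolbein 1/12; Magnus 1/12; Njord 1/12; Oskar 1/12; Trygve 1/4

There is no surviving spouse, so the entire estate passes to Gudrun's descendants per stirpes.
The estate is divided into 4 equal shares of 1/4 among Trygve, Tove, Asgeir, Hakon.
Trygve is living and takes 1/4.
Tove predeceased; the 1/4 allotted to Tove's branch passes to Tove's issue by representation.
The 1/4 is divided into 2 equal shares of 1/8 among Jorunn, Ingeborg.
Jorunn is living and takes 1/8.
Ingeborg is living and takes 1/8.
Asgeir predeceased; the 1/4 allotted to Asgeir's branch passes to Asgeir's issue by representation.
The 1/4 is divided into 3 equal shares of 1/12 among Magnus, Hallvard, Njord.
Magnus is living and takes 1/12.
Hallvard is living and takes 1/12.
Njord is living and takes 1/12.
Hakon predeceased; the 1/4 allotted to Hakon's branch passes to Hakon's issue by representation.
The 1/4 is divided into 3 equal shares of 1/12 among Dagny, Oskar, Kolbein.
Dagny is living and takes 1/12.
Oskar is living and takes 1/12.
Kolbein is living and takes 1/12.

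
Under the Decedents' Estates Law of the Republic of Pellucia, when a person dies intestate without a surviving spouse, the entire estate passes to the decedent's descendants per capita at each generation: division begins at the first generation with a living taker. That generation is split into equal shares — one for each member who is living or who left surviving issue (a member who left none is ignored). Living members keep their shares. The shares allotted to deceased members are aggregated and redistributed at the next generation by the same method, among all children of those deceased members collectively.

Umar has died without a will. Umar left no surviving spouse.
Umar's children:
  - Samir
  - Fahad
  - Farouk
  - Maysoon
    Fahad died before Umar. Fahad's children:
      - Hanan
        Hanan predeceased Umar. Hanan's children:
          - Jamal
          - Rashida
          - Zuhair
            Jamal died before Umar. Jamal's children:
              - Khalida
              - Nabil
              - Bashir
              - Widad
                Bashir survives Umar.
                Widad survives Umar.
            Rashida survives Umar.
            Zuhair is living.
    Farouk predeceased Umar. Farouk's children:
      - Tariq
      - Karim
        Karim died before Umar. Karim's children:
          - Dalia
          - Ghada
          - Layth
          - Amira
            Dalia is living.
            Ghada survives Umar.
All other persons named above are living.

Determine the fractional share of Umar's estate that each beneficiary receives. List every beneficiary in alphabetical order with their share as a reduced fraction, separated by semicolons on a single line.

Amira 1/21; Bashir 1/84; Dalia 1/21; Ghada 1/21; Khalida 1/84; Layth 1/21; Maysoon 1/4; Nabil 1/84; Rashida 1/21; Samir 1/4; Tariq 1/6; Widad 1/84; Zuhair 1/21

There is no surviving spouse, so the entire estate passes to Umar's descendants per capita at each generation.
At generation 1 (Samir, Fahad, Farouk, Maysoon) there are 4 shares of (1)/4 = 1/4 each.
Living: Samir and Maysoon — each takes 1/4.
Deceased: Fahad and Farouk. Their combined 1/2 is pooled and carried to generation 2.
At generation 2 (Hanan, Tariq, Karim) there are 3 shares of (1/2)/3 = 1/6 each.
Living: Tariq — each takes 1/6.
Deceased: Hanan and Karim. Their combined 1/3 is pooled and carried to generation 3.
At generation 3 (Jamal, Rashida, Zuhair, Dalia, Ghada, Layth, Amira) there are 7 shares of (1/3)/7 = 1/21 each.
Living: Rashida, Zuhair, Dalia, Ghada, Layth, and Amira — each takes 1/21.
Deceased: Jamal. That 1/21 share is carried to generation 4.
At generation 4 (Khalida, Nabil, Bashir, Widad) there are 4 shares of (1/21)/4 = 1/84 each.
Living: Khalida, Nabil, Bashir, and Widad — each takes 1/84.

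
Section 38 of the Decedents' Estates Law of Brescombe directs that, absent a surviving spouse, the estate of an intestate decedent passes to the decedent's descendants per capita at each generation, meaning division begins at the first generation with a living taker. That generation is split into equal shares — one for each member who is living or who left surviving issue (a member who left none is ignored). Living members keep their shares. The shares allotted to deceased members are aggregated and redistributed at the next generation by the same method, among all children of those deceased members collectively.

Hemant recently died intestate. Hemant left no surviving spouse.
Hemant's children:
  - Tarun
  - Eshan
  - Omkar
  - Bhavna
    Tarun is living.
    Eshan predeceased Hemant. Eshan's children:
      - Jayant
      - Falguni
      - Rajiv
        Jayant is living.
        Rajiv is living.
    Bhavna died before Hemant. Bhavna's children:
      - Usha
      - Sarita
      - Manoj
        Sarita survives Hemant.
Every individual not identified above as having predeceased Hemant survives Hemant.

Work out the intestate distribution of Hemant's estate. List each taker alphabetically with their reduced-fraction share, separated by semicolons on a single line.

There is no surviving spouse, so the entire estate passes to Hemant's descendants per capita at each generation.
At generation 1 (Tarun, Eshan, Omkar, Bhavna) there are 4 shares of (1)/4 = 1/4 each.
Living: Tarun and Omkar — each takes 1/4.
Deceased: Eshan and Bhavna. Their combined 1/2 is pooled and carried to generation 2.
At generation 2 (Jayant, Falguni, Rajiv, Usha, Sarita, Manoj) there are 6 shares of (1/2)/6 = 1/12 each.
Living: Jayant, Falguni, Rajiv, Usha, Sarita, and Manoj — each takes 1/12.

Falguni 1/12; Jayant 1/12; Manoj 1/12; Omkar 1/4; Rajiv 1/12; Sarita 1/12; Tarun 1/4; Usha 1/12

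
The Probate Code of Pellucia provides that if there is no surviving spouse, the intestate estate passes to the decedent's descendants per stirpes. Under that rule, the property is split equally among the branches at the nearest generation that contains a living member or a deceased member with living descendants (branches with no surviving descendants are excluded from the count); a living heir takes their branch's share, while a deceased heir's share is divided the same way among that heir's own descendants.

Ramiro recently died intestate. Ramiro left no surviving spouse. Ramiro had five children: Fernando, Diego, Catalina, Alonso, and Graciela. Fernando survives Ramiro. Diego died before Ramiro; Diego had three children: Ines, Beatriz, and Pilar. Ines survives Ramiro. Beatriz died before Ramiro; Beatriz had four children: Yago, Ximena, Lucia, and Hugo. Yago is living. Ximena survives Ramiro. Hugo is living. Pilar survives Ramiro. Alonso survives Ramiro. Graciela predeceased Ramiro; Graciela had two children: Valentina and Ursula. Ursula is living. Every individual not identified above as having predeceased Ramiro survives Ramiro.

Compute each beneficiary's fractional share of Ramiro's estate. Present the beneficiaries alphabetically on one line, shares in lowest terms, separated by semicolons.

There is no surviving spouse, so the entire estate passes to Ramiro's descendants per stirpes.
The estate is divided into 5 equal shares of 1/5 among Fernando, Diego, Catalina, Alonso, Graciela.
Fernando is living and takes 1/5.
Diego predeceased; the 1/5 allotted to Diego's branch passes to Diego's issue by representation.
The 1/5 is divided into 3 equal shares of 1/15 among Ines, Beatriz, Pilar.
Ines is living and takes 1/15.
Beatriz predeceased; the 1/15 allotted to Beatriz's branch passes to Beatriz's issue by representation.
The 1/15 is divided into 4 equal shares of 1/60 among Yago, Ximena, Lucia, Hugo.
Yago is living and takes 1/60.
Ximena is living and takes 1/60.
Lucia is living and takes 1/60.
Hugo is living and takes 1/60.
Pilar is living and takes 1/15.
Catalina is living and takes 1/5.
Alonso is living and takes 1/5.
Graciela predeceased; the 1/5 allotted to Graciela's branch passes to Graciela's issue by representation.
The 1/5 is divided into 2 equal shares of 1/10 among Valentina, Ursula.
Valentina is living and takes 1/10.
Ursula is living and takes 1/10.

Alonso 1/5; Catalina 1/5; Fernando 1/5; Hugo 1/60; Ines 1/15; Lucia 1/60; Pilar 1/15; Ursula 1/10; Valentina 1/10; Ximena 1/60; Yago 1/60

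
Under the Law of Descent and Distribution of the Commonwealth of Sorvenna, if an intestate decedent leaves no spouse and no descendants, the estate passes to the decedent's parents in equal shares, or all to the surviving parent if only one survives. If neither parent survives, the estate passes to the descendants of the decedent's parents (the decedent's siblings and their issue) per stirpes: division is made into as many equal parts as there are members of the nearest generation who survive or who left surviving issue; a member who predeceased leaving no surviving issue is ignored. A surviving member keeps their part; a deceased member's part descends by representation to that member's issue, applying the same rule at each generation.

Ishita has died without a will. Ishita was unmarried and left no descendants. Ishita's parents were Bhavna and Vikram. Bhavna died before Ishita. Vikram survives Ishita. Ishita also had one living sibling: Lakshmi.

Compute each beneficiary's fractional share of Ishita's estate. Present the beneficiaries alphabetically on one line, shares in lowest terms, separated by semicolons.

Vikram 1

Only one parent, Vikram, survives, so Vikram takes the entire estate. The siblings take nothing because a surviving parent has priority.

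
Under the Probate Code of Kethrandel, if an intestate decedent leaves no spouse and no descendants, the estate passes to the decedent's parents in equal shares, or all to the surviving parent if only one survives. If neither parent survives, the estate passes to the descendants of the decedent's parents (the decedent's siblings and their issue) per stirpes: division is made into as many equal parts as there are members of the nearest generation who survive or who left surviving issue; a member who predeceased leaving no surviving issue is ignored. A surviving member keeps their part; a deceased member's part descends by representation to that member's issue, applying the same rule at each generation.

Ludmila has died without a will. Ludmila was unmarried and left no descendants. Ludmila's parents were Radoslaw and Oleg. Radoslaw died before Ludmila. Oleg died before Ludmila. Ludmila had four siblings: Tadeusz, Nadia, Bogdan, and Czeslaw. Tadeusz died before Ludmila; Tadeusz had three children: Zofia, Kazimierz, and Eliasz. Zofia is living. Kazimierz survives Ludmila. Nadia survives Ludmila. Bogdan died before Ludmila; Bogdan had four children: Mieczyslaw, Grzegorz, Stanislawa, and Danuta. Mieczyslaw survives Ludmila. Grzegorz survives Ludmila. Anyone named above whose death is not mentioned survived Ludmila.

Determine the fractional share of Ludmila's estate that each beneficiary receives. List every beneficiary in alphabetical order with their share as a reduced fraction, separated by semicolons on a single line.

Neither parent survives and there are no descendants, so the estate passes to Ludmila's siblings and their issue per stirpes.
The estate is divided into 4 equal shares of 1/4 among Tadeusz, Nadia, Bogdan, Czeslaw.
Tadeusz predeceased; the 1/4 allotted to Tadeusz's branch passes to Tadeusz's issue by representation.
The 1/4 is divided into 3 equal shares of 1/12 among Zofia, Kazimierz, Eliasz.
Zofia is living and takes 1/12.
Kazimierz is living and takes 1/12.
Eliasz is living and takes 1/12.
Nadia is living and takes 1/4.
Bogdan predeceased; the 1/4 allotted to Bogdan's branch passes to Bogdan's issue by representation.
The 1/4 is divided into 4 equal shares of 1/16 among Mieczyslaw, Grzegorz, Stanislawa, Danuta.
Mieczyslaw is living and takes 1/16.
Grzegorz is living and takes 1/16.
Stanislawa is living and takes 1/16.
Danuta is living and takes 1/16.
Czeslaw is living and takes 1/4.

Czeslaw 1/4; Danuta 1/16; Eliasz 1/12; Grzegorz 1/16; Kazimierz 1/12; Mieczyslaw 1/16; Nadia 1/4; Stanislawa 1/16; Zofia 1/12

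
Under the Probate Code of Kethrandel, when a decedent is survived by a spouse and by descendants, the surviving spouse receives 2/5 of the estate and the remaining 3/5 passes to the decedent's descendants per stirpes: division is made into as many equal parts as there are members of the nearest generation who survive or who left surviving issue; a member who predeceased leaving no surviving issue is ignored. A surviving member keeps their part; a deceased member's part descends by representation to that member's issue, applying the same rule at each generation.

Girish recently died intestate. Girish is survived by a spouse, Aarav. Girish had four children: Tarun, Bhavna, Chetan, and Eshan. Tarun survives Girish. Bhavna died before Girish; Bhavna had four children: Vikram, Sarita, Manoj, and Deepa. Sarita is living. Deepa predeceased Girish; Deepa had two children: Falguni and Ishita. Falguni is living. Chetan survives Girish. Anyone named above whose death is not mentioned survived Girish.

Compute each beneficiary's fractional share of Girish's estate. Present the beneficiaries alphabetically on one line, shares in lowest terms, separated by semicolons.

Aarav 2/5; Chetan 3/20; Eshan 3/20; Falguni 3/160; Ishita 3/160; Manoj 3/80; Sarita 3/80; Tarun 3/20; Vikram 3/80

Aarav, as surviving spouse, takes 2/5.
The remaining 3/5 passes to Girish's descendants per stirpes.
The 3/5 is divided into 4 equal shares of 3/20 among Tarun, Bhavna, Chetan, Eshan.
Tarun is living and takes 3/20.
Bhavna predeceased; the 3/20 allotted to Bhavna's branch passes to Bhavna's issue by representation.
The 3/20 is divided into 4 equal shares of 3/80 among Vikram, Sarita, Manoj, Deepa.
Vikram is living and takes 3/80.
Sarita is living and takes 3/80.
Manoj is living and takes 3/80.
Deepa predeceased; the 3/80 allotted to Deepa's branch passes to Deepa's issue by representation.
The 3/80 is divided into 2 equal shares of 3/160 among Falguni, Ishita.
Falguni is living and takes 3/160.
Ishita is living and takes 3/160.
Chetan is living and takes 3/20.
Eshan is living and takes 3/20.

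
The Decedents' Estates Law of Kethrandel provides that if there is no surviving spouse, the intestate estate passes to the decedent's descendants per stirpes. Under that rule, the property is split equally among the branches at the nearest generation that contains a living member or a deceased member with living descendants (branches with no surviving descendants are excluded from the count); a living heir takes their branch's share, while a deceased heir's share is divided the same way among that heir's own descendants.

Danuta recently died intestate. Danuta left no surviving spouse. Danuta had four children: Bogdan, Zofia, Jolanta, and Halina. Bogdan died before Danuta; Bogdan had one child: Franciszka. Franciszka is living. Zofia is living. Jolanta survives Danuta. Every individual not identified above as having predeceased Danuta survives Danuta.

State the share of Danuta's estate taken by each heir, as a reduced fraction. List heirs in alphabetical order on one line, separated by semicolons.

There is no surviving spouse, so the entire estate passes to Danuta's descendants per stirpes.
The estate is divided into 4 equal shares of 1/4 among Bogdan, Zofia, Jolanta, Halina.
Bogdan predeceased; the 1/4 allotted to Bogdan's branch passes to Bogdan's issue by representation.
Franciszka is the sole taker at this level and receives the full 1/4.
Zofia is living and takes 1/4.
Jolanta is living and takes 1/4.
Halina is living and takes 1/4.

Franciszka 1/4; Halina 1/4; Jolanta 1/4; Zofia 1/4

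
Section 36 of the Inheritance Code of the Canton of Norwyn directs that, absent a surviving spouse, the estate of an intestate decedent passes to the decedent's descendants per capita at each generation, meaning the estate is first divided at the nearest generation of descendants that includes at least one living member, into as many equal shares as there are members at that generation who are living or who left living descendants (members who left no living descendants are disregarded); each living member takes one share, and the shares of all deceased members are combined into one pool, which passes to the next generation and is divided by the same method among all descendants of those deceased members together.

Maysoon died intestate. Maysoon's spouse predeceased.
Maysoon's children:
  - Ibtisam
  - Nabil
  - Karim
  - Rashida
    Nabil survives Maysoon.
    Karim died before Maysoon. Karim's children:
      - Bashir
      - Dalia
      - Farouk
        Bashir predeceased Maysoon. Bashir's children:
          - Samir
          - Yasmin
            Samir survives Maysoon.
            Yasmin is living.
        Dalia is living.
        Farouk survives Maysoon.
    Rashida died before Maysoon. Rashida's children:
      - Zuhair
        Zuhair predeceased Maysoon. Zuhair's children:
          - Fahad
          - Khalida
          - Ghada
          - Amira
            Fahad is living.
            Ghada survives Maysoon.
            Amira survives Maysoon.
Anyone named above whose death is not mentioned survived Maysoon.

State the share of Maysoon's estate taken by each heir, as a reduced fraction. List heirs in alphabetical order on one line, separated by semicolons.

There is no surviving spouse, so the entire estate passes to Maysoon's descendants per capita at each generation.
At generation 1 (Ibtisam, Nabil, Karim, Rashida) there are 4 shares of (1)/4 = 1/4 each.
Living: Ibtisam and Nabil — each takes 1/4.
Deceased: Karim and Rashida. Their combined 1/2 is pooled and carried to generation 2.
At generation 2 (Bashir, Dalia, Farouk, Zuhair) there are 4 shares of (1/2)/4 = 1/8 each.
Living: Dalia and Farouk — each takes 1/8.
Deceased: Bashir and Zuhair. Their combined 1/4 is pooled and carried to generation 3.
At generation 3 (Samir, Yasmin, Fahad, Khalida, Ghada, Amira) there are 6 shares of (1/4)/6 = 1/24 each.
Living: Samir, Yasmin, Fahad, Khalida, Ghada, and Amira — each takes 1/24.

Amira 1/24; Dalia 1/8; Fahad 1/24; Farouk 1/8; Ghada 1/24; Ibtisam 1/4; Khalida 1/24; Nabil 1/4; Samir 1/24; Yasmin 1/24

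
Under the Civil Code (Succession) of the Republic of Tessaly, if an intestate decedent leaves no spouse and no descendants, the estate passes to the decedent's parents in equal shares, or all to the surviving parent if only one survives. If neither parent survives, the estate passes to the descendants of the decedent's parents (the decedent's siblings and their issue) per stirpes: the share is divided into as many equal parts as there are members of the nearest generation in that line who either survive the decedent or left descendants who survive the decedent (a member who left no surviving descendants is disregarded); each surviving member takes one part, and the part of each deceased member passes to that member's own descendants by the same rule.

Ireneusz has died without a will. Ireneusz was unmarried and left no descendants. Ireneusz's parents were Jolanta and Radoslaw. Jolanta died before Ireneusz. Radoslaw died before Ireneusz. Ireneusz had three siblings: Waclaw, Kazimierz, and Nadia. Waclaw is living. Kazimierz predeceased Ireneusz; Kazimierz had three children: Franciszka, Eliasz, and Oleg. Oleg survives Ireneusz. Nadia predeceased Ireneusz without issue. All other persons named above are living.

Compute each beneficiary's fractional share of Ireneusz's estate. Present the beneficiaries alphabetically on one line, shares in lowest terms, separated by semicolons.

Neither parent survives and there are no descendants, so the estate passes to Ireneusz's siblings and their issue per stirpes.
Nadia left no surviving issue, so that branch lapses and is disregarded.
The estate is divided into 2 equal shares of 1/2 among Waclaw, Kazimierz.
Waclaw is living and takes 1/2.
Kazimierz predeceased; the 1/2 allotted to Kazimierz's branch passes to Kazimierz's issue by representation.
The 1/2 is divided into 3 equal shares of 1/6 among Franciszka, Eliasz, Oleg.
Franciszka is living and takes 1/6.
Eliasz is living and takes 1/6.
Oleg is living and takes 1/6.

Eliasz 1/6; Franciszka 1/6; Oleg 1/6; Waclaw 1/2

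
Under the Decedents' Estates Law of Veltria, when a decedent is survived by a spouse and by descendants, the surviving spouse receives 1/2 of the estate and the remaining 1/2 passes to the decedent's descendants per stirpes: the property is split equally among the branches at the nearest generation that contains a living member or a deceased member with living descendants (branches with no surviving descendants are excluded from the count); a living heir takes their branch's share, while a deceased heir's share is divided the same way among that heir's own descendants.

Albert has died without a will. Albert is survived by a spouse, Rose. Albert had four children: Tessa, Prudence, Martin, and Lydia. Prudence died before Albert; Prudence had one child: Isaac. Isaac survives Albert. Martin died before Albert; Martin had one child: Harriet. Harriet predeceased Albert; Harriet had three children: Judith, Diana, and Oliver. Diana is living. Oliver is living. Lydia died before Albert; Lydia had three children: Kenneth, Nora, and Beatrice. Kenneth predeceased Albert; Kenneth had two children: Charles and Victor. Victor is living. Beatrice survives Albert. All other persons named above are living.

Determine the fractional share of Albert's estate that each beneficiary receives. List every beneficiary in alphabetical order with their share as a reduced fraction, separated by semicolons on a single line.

Rose, as surviving spouse, takes 1/2.
The remaining 1/2 passes to Albert's descendants per stirpes.
The 1/2 is divided into 4 equal shares of 1/8 among Tessa, Prudence, Martin, Lydia.
Tessa is living and takes 1/8.
Prudence predeceased; the 1/8 allotted to Prudence's branch passes to Prudence's issue by representation.
Isaac is the sole taker at this level and receives the full 1/8.
Martin predeceased; the 1/8 allotted to Martin's branch passes to Martin's issue by representation.
Harriet's line is the sole branch at this level, so the full 1/8 passes to Harriet's issue by representation.
The 1/8 is divided into 3 equal shares of 1/24 among Judith, Diana, Oliver.
Judith is living and takes 1/24.
Diana is living and takes 1/24.
Oliver is living and takes 1/24.
Lydia predeceased; the 1/8 allotted to Lydia's branch passes to Lydia's issue by representation.
The 1/8 is divided into 3 equal shares of 1/24 among Kenneth, Nora, Beatrice.
Kenneth predeceased; the 1/24 allotted to Kenneth's branch passes to Kenneth's issue by representation.
The 1/24 is divided into 2 equal shares of 1/48 among Charles, Victor.
Charles is living and takes 1/48.
Victor is living and takes 1/48.
Nora is living and takes 1/24.
Beatrice is living and takes 1/24.

Beatrice 1/24; Charles 1/48; Diana 1/24; Isaac 1/8; Judith 1/24; Nora 1/24; Oliver 1/24; Rose 1/2; Tessa 1/8; Victor 1/48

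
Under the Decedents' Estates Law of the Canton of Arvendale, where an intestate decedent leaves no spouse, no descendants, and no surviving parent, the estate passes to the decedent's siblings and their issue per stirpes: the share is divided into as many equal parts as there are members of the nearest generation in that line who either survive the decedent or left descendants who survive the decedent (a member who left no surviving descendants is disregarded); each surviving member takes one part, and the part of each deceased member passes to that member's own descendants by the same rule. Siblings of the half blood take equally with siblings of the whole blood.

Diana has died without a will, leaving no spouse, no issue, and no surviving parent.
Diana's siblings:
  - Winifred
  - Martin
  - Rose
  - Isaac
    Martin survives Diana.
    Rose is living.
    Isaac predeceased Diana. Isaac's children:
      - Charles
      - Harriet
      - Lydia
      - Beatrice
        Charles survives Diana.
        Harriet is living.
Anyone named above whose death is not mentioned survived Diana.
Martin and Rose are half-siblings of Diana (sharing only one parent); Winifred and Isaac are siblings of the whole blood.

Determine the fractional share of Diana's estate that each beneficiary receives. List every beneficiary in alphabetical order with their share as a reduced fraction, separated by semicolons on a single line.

No spouse, descendants, or parent survives, so the estate passes to Diana's siblings per stirpes.
Half-blood and whole-blood siblings take equally under the stated rule.
The estate is divided into 4 equal shares of 1/4 among Winifred, Martin, Rose, Isaac.
Winifred is living and takes 1/4.
Martin is living and takes 1/4.
Rose is living and takes 1/4.
Isaac predeceased; the 1/4 allotted to Isaac's branch passes to Isaac's issue by representation.
The 1/4 is divided into 4 equal shares of 1/16 among Charles, Harriet, Lydia, Beatrice.
Charles is living and takes 1/16.
Harriet is living and takes 1/16.
Lydia is living and takes 1/16.
Beatrice is living and takes 1/16.

Beatrice 1/16; Charles 1/16; Harriet 1/16; Lydia 1/16; Martin 1/4; Rose 1/4; Winifred 1/4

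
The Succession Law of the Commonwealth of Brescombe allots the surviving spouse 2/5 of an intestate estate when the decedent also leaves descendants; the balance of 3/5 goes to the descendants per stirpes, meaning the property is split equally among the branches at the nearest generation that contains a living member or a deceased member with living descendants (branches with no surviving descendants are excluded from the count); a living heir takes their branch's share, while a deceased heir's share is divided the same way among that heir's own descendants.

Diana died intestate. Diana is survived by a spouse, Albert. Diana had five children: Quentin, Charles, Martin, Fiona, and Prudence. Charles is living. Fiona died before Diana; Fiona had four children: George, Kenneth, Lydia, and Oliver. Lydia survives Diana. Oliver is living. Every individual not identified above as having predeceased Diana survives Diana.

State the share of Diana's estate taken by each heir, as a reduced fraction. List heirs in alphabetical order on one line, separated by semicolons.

Albert 2/5; Charles 3/25; George 3/100; Kenneth 3/100; Lydia 3/100; Martin 3/25; Oliver 3/100; Prudence 3/25; Quentin 3/25

Albert, as surviving spouse, takes 2/5.
The remaining 3/5 passes to Diana's descendants per stirpes.
The 3/5 is divided into 5 equal shares of 3/25 among Quentin, Charles, Martin, Fiona, Prudence.
Quentin is living and takes 3/25.
Charles is living and takes 3/25.
Martin is living and takes 3/25.
Fiona predeceased; the 3/25 allotted to Fiona's branch passes to Fiona's issue by representation.
The 3/25 is divided into 4 equal shares of 3/100 among George, Kenneth, Lydia, Oliver.
George is living and takes 3/100.
Kenneth is living and takes 3/100.
Lydia is living and takes 3/100.
Oliver is living and takes 3/100.
Prudence is living and takes 3/25.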